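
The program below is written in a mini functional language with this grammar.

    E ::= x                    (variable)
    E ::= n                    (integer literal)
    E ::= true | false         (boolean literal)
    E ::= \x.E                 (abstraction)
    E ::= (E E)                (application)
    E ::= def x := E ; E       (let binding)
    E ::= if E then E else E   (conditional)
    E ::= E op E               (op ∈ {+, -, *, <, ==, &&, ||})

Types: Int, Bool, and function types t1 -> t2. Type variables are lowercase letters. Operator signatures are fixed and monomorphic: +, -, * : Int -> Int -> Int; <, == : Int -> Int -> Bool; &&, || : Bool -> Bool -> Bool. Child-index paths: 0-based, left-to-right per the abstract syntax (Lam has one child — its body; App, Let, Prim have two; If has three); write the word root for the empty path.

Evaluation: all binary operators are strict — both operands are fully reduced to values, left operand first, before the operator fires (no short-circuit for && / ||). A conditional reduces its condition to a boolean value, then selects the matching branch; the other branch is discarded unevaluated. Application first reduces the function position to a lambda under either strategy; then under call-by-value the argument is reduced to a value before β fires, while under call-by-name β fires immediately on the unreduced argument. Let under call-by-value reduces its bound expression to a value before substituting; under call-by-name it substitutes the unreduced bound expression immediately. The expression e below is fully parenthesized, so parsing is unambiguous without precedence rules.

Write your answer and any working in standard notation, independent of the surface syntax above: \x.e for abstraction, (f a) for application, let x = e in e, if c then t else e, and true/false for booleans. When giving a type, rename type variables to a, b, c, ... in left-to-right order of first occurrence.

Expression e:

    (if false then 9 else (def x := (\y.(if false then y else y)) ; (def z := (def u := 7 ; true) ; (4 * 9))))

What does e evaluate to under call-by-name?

Answer: 36

Working:
step 0: (if false then 9 else (let x = (\y.(if false then y else y)) in (let z = (let u = 7 in true) in (4 * 9))))
step 1: [if@root] (let x = (\y.(if false then y else y)) in (let z = (let u = 7 in true) in (4 * 9)))
step 2: [let@root] (let z = (let u = 7 in true) in (4 * 9))
step 3: [let@root] (4 * 9)
step 4: [delta@root] 36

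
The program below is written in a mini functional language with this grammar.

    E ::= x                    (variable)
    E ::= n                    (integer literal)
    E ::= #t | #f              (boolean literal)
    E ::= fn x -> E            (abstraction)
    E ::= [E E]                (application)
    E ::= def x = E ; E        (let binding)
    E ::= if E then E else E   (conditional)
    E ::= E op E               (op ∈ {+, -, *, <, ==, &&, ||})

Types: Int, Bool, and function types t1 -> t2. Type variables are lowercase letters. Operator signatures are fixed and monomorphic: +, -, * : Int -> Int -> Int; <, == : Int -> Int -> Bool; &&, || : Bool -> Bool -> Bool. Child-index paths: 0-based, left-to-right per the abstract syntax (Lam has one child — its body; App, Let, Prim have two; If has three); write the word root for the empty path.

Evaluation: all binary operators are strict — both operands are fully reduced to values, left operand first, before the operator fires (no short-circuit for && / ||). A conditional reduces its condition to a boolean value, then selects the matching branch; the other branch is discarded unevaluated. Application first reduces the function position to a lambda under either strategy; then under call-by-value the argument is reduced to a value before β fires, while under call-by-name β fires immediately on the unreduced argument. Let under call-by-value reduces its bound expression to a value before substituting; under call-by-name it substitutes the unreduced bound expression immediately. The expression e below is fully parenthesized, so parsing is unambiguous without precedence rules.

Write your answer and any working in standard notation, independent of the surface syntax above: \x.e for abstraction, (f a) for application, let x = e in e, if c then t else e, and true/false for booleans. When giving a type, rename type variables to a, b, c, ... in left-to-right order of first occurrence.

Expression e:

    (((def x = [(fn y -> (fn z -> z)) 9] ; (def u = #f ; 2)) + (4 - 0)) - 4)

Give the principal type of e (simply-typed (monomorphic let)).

Answer: Int

Working:
z : b
\z._ : b -> b
\y._ : a -> b -> b
  unify a -> b -> b ~ Int -> c
  unify a ~ Int
  unify b -> b ~ c
_ _ : b -> b
let x : b -> b
let u : Bool
  unify Int ~ Int
  unify Int ~ Int
  unify Int ~ Int
  unify Int ~ Int
  unify Int ~ Int
  unify Int ~ Int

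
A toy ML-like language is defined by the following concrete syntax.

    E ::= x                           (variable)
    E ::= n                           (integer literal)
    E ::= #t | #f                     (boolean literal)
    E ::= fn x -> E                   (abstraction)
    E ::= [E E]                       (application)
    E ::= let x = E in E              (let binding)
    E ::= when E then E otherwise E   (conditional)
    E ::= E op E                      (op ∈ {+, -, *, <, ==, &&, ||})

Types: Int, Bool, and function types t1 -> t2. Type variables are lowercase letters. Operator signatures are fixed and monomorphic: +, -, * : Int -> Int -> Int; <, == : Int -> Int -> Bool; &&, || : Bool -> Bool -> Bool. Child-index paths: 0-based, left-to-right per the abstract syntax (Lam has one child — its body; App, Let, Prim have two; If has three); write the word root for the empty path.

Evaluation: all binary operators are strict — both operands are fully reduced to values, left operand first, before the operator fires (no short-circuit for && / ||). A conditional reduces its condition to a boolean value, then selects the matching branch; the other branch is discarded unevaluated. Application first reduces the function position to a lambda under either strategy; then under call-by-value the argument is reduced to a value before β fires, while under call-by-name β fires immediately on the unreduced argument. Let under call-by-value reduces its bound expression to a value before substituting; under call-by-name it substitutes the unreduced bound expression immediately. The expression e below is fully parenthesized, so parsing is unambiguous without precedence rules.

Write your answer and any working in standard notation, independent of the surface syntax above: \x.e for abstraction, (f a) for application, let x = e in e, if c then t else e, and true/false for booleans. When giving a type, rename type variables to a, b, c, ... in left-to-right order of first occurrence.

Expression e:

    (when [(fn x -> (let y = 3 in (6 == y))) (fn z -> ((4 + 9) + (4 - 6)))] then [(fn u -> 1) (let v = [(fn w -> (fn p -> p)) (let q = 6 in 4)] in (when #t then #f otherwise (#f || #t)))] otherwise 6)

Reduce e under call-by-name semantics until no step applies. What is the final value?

Working:
step 0: (if ((\x.(let y = 3 in (6 == y))) (\z.((4 + 9) + (4 - 6)))) then ((\u.1) (let v = ((\w.(\p.p)) (let q = 6 in 4)) in (if true then false else (false || true)))) else 6)
step 1: [beta@0] (if (let y = 3 in (6 == y)) then ((\u.1) (let v = ((\w.(\p.p)) (let q = 6 in 4)) in (if true then false else (false || true)))) else 6)
step 2: [let@0] (if (6 == 3) then ((\u.1) (let v = ((\w.(\p.p)) (let q = 6 in 4)) in (if true then false else (false || true)))) else 6)
step 3: [delta@0] (if false then ((\u.1) (let v = ((\w.(\p.p)) (let q = 6 in 4)) in (if true then false else (false || true)))) else 6)
step 4: [if@root] 6

Answer: 6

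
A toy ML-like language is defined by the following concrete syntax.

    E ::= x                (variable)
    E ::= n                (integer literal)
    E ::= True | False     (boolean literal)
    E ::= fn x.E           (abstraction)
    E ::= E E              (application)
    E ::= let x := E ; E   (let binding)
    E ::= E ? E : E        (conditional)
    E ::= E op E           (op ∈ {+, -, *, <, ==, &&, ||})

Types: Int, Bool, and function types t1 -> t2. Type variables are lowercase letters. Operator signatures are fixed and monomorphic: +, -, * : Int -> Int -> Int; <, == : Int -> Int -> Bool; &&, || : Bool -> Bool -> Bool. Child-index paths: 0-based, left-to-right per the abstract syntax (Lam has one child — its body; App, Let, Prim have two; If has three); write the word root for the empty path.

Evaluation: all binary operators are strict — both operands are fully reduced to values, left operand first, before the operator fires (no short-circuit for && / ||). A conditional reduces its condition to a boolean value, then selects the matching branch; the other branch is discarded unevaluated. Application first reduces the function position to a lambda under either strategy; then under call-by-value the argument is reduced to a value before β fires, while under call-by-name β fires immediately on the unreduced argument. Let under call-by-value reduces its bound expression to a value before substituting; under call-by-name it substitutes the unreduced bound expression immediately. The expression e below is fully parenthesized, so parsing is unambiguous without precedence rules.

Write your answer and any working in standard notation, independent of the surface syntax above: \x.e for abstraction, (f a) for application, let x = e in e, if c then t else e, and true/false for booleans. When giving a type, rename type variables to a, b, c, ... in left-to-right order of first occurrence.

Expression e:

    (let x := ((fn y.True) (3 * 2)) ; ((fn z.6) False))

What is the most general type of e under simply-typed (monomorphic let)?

Derivation:
\y._ : a -> Bool
  unify Int ~ Int
  unify Int ~ Int
  unify a -> Bool ~ Int -> b
  unify a ~ Int
  unify Bool ~ b
_ _ : Bool
let x : Bool
\z._ : c -> Int
  unify c -> Int ~ Bool -> d
  unify c ~ Bool
  unify Int ~ d
_ _ : Int

Answer: Int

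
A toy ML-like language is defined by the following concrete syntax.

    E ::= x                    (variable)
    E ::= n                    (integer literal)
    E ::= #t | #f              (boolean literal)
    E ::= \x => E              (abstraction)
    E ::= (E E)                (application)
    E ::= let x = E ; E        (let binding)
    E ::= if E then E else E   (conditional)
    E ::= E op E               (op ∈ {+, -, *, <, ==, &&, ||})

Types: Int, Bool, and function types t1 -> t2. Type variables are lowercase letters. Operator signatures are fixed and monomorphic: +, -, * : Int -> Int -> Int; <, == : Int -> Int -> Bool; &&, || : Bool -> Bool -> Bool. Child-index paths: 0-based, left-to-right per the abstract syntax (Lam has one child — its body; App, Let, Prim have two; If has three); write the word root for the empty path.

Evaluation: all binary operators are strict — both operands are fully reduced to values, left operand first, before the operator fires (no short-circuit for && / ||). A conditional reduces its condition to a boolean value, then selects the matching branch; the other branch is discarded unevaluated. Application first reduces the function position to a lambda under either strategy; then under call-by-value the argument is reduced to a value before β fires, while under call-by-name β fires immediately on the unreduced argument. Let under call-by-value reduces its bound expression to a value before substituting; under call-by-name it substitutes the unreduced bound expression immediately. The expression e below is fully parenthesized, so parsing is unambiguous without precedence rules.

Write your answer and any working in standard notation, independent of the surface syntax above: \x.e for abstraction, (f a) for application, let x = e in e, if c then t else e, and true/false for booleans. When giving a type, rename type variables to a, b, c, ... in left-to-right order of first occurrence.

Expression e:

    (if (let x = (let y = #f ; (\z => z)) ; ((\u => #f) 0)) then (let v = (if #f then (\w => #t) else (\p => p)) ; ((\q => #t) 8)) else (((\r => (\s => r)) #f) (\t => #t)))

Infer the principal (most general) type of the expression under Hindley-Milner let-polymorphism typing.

Answer: Bool

Working:
let y : Bool
z : a
\z._ : a -> a
let x : forall. a -> a
\u._ : b -> Bool
  unify b -> Bool ~ Int -> c
  unify b ~ Int
  unify Bool ~ c
_ _ : Bool
  unify Bool ~ Bool
  unify Bool ~ Bool
\w._ : d -> Bool
p : e
\p._ : e -> e
  unify d -> Bool ~ e -> e
  unify d ~ e
  unify Bool ~ e
let v : Bool -> Bool
\q._ : f -> Bool
  unify f -> Bool ~ Int -> g
  unify f ~ Int
  unify Bool ~ g
_ _ : Bool
r : h
\s._ : i -> h
\r._ : h -> i -> h
  unify h -> i -> h ~ Bool -> j
  unify h ~ Bool
  unify i -> Bool ~ j
_ _ : i -> Bool
\t._ : k -> Bool
  unify i -> Bool ~ (k -> Bool) -> l
  unify i ~ k -> Bool
  unify Bool ~ l
_ _ : Bool
  unify Bool ~ Bool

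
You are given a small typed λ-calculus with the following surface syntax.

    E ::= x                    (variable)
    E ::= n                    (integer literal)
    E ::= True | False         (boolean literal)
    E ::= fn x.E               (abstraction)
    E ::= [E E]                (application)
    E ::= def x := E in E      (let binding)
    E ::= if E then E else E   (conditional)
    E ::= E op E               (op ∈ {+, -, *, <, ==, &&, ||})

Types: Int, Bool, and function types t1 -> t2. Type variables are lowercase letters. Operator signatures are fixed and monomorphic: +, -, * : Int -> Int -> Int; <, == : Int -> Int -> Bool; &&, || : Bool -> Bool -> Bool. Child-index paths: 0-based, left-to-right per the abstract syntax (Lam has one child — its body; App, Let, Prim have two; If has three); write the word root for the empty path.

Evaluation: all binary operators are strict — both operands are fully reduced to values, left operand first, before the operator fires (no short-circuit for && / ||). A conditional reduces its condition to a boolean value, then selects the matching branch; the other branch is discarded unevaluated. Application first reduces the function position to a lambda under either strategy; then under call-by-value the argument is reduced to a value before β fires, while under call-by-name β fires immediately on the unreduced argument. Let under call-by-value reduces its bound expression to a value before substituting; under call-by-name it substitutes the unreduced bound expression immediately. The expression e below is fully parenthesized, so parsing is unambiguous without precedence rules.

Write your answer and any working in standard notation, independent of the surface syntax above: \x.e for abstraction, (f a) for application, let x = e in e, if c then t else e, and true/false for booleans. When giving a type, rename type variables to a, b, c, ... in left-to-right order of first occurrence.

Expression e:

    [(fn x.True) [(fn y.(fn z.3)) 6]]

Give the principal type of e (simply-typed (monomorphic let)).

Answer: Bool

Trace:
\x._ : a -> Bool
\z._ : c -> Int
\y._ : b -> c -> Int
  unify b -> c -> Int ~ Int -> d
  unify b ~ Int
  unify c -> Int ~ d
_ _ : c -> Int
  unify a -> Bool ~ (c -> Int) -> e
  unify a ~ c -> Int
  unify Bool ~ e
_ _ : Bool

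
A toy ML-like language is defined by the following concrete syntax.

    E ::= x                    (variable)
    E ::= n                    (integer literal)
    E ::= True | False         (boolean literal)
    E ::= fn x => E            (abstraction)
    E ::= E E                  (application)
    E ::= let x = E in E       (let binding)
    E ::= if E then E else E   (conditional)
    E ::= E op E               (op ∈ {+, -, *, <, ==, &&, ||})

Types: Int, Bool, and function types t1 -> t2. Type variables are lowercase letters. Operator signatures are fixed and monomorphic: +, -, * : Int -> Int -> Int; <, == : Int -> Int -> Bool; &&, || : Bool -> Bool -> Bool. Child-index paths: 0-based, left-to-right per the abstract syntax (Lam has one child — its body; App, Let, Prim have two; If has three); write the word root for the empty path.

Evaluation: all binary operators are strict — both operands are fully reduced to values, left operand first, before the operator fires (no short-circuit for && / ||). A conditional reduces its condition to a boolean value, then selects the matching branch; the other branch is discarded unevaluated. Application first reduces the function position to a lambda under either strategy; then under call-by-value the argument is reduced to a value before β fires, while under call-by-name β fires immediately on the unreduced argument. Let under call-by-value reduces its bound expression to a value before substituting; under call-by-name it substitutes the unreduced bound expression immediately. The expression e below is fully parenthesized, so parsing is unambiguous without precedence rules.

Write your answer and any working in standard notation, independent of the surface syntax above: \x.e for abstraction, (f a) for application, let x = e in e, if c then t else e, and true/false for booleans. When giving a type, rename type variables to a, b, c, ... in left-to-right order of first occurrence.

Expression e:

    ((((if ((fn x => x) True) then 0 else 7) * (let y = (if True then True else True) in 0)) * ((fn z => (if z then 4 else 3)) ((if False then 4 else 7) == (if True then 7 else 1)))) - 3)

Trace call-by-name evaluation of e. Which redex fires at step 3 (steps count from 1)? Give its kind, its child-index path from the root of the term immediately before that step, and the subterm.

Answer: let at 0.0.1 : (let y = (if true then true else true) in 0)

Working:
step 0: ((((if ((\x.x) true) then 0 else 7) * (let y = (if true then true else true) in 0)) * ((\z.(if z then 4 else 3)) ((if false then 4 else 7) == (if true then 7 else 1)))) - 3)
step 1: [beta@0.0.0.0] ((((if true then 0 else 7) * (let y = (if true then true else true) in 0)) * ((\z.(if z then 4 else 3)) ((if false then 4 else 7) == (if true then 7 else 1)))) - 3)
step 2: [if@0.0.0] (((0 * (let y = (if true then true else true) in 0)) * ((\z.(if z then 4 else 3)) ((if false then 4 else 7) == (if true then 7 else 1)))) - 3)
step 3: [let@0.0.1] (((0 * 0) * ((\z.(if z then 4 else 3)) ((if false then 4 else 7) == (if true then 7 else 1)))) - 3)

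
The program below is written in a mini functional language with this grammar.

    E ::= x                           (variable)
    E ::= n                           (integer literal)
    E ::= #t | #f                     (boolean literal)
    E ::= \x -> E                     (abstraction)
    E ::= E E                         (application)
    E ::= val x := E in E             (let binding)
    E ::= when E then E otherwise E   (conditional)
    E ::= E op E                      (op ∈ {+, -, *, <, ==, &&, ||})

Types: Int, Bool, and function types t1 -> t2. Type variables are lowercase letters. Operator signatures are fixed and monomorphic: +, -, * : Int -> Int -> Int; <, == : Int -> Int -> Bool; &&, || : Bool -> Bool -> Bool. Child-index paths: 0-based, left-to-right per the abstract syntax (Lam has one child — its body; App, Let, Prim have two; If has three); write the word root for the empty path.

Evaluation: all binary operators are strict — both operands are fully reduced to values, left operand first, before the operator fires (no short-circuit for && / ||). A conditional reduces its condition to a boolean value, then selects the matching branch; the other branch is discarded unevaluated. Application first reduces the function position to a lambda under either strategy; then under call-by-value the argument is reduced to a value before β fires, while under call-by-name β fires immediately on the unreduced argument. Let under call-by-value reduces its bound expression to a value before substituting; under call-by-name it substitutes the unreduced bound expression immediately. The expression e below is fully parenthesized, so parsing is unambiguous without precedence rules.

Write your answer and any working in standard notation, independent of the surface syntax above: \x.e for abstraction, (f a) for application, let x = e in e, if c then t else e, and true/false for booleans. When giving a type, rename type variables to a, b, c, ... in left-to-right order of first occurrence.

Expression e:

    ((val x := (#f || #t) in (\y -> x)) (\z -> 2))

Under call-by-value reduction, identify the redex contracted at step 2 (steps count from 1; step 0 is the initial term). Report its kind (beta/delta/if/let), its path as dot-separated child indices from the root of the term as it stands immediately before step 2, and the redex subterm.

Working:
step 0: ((let x = (false || true) in (\y.x)) (\z.2))
step 1: [delta@0.0] ((let x = true in (\y.x)) (\z.2))
step 2: [let@0] ((\y.true) (\z.2))

Answer: let at 0 : (let x = true in (\y.x))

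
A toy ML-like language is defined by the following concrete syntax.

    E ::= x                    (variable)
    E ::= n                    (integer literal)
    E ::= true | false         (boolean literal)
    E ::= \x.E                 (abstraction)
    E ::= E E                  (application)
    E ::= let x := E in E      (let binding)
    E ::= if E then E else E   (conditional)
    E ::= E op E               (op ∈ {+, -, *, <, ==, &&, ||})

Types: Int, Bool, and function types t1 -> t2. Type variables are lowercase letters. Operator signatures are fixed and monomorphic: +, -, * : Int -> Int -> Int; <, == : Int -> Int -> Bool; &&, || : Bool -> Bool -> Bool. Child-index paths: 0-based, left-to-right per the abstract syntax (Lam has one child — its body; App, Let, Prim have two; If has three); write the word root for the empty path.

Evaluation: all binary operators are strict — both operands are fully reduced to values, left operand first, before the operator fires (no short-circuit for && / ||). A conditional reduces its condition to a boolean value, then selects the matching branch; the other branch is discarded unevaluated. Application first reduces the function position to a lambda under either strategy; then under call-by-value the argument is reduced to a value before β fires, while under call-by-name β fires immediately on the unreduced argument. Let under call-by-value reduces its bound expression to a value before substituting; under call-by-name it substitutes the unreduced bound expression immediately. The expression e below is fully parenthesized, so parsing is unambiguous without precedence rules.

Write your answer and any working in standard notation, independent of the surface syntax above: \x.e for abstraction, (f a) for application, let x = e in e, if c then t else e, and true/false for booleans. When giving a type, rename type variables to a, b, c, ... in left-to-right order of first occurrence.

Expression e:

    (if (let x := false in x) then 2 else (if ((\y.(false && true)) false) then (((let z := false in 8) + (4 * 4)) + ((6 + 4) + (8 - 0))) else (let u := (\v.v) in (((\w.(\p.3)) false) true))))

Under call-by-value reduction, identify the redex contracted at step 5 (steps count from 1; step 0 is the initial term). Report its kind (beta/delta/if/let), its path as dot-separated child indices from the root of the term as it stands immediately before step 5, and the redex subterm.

Derivation:
step 0: (if (let x = false in x) then 2 else (if ((\y.(false && true)) false) then (((let z = false in 8) + (4 * 4)) + ((6 + 4) + (8 - 0))) else (let u = (\v.v) in (((\w.(\p.3)) false) true))))
step 1: [let@0] (if false then 2 else (if ((\y.(false && true)) false) then (((let z = false in 8) + (4 * 4)) + ((6 + 4) + (8 - 0))) else (let u = (\v.v) in (((\w.(\p.3)) false) true))))
step 2: [if@root] (if ((\y.(false && true)) false) then (((let z = false in 8) + (4 * 4)) + ((6 + 4) + (8 - 0))) else (let u = (\v.v) in (((\w.(\p.3)) false) true)))
step 3: [beta@0] (if (false && true) then (((let z = false in 8) + (4 * 4)) + ((6 + 4) + (8 - 0))) else (let u = (\v.v) in (((\w.(\p.3)) false) true)))
step 4: [delta@0] (if false then (((let z = false in 8) + (4 * 4)) + ((6 + 4) + (8 - 0))) else (let u = (\v.v) in (((\w.(\p.3)) false) true)))
step 5: [if@root] (let u = (\v.v) in (((\w.(\p.3)) false) true))

Answer: if at root : (if false then (((let z = false in 8) + (4 * 4)) + ((6 + 4) + (8 - 0))) else (let u = (\v.v) in (((\w.(\p.3)) false) true)))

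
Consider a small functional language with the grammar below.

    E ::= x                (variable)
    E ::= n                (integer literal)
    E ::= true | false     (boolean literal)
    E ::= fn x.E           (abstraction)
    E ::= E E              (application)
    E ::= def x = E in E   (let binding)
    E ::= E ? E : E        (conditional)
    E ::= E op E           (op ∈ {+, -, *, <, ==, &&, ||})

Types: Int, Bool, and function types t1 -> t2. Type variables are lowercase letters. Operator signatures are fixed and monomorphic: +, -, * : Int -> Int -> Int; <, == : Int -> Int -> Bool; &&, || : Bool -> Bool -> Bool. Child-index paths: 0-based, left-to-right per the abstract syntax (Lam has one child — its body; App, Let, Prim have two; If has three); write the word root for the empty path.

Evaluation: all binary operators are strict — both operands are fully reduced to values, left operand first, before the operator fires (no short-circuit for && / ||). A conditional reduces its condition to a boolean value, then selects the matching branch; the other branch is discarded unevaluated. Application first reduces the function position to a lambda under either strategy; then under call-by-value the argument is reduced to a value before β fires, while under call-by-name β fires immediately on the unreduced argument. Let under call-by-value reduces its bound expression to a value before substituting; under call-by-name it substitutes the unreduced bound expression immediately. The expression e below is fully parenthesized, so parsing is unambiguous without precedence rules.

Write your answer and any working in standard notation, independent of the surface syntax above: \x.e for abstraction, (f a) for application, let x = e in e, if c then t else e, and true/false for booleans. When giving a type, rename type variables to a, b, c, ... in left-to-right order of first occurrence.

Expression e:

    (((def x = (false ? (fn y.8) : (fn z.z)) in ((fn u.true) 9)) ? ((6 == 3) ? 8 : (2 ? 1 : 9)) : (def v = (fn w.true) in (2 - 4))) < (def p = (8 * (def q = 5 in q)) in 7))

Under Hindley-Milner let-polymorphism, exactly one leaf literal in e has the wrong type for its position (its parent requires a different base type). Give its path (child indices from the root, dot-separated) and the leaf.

Answer: 0.1.2.0 : 2

Trace:
  unify Bool ~ Bool
\y._ : a -> Int
z : b
\z._ : b -> b
  unify a -> Int ~ b -> b
  unify a ~ b
  unify Int ~ b
let x : Int -> Int
\u._ : c -> Bool
  unify c -> Bool ~ Int -> d
  unify c ~ Int
  unify Bool ~ d
_ _ : Bool
  unify Bool ~ Bool
  unify Int ~ Int
  unify Int ~ Int
  unify Bool ~ Bool
  unify Int ~ Bool
  FAIL: mismatch Int ~ Bool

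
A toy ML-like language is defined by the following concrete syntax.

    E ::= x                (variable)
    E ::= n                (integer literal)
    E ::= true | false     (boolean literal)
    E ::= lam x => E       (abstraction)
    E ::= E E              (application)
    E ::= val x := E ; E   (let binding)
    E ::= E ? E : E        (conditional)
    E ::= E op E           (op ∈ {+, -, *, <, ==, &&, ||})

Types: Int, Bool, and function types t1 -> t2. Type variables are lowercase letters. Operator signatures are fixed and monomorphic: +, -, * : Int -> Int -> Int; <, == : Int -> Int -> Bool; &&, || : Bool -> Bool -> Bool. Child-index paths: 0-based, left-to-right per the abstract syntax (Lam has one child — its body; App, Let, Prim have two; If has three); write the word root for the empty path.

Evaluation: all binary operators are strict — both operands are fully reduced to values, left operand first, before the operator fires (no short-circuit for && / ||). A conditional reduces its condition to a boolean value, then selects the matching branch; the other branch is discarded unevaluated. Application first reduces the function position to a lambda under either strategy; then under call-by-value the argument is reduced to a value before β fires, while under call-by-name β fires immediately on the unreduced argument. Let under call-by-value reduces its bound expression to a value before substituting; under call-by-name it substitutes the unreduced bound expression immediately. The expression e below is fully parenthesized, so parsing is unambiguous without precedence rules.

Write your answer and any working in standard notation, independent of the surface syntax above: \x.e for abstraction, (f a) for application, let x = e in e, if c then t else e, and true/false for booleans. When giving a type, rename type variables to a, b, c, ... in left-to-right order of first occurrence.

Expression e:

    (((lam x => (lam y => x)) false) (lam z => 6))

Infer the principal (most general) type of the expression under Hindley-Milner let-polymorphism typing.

Answer: Bool

Trace:
x : a
\y._ : b -> a
\x._ : a -> b -> a
  unify a -> b -> a ~ Bool -> c
  unify a ~ Bool
  unify b -> Bool ~ c
_ _ : b -> Bool
\z._ : d -> Int
  unify b -> Bool ~ (d -> Int) -> e
  unify b ~ d -> Int
  unify Bool ~ e
_ _ : Bool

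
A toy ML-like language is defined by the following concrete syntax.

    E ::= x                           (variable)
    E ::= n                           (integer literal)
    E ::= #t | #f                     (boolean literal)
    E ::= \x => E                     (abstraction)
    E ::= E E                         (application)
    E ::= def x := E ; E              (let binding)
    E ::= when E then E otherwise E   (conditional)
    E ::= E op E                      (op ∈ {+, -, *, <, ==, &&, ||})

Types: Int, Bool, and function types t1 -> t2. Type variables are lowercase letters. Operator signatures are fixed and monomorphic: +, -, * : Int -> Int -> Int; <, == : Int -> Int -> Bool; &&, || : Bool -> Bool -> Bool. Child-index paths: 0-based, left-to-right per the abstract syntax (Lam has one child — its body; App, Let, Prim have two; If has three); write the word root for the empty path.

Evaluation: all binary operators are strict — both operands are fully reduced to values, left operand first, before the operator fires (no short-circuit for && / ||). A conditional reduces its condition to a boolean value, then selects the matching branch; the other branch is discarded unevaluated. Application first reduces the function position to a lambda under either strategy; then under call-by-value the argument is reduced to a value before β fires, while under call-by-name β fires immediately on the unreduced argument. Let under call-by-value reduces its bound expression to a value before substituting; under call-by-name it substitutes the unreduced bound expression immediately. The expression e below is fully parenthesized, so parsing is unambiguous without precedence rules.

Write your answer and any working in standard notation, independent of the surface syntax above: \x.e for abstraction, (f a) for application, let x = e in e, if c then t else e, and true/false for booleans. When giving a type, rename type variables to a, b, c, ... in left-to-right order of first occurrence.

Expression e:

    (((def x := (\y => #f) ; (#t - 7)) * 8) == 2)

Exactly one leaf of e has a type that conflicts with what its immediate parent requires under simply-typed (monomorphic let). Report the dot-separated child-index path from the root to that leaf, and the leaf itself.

Answer: 0.0.1.0 : true

Trace:
\y._ : a -> Bool
let x : a -> Bool
  unify Bool ~ Int
  FAIL: mismatch Bool ~ Int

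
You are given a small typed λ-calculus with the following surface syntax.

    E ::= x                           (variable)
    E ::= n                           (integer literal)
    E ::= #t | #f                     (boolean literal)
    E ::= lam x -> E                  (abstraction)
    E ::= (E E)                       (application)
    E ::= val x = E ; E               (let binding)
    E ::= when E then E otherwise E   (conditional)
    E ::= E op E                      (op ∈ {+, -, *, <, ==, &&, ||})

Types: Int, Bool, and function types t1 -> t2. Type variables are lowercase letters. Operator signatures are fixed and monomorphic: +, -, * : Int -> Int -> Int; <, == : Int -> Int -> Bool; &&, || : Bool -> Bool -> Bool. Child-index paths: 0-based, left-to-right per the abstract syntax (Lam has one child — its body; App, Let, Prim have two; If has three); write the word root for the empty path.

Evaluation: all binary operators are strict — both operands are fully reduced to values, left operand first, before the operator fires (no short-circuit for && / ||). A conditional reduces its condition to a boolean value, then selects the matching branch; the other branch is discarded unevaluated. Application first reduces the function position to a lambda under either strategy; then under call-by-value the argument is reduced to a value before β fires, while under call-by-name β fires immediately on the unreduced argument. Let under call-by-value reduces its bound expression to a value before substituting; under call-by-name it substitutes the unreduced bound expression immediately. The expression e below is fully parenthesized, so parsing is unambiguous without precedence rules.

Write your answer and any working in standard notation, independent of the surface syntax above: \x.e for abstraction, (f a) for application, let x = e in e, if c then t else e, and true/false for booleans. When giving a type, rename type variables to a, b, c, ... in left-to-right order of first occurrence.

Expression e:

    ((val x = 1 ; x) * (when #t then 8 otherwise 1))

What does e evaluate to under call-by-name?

Derivation:
step 0: ((let x = 1 in x) * (if true then 8 else 1))
step 1: [let@0] (1 * (if true then 8 else 1))
step 2: [if@1] (1 * 8)
step 3: [delta@root] 8

Answer: 8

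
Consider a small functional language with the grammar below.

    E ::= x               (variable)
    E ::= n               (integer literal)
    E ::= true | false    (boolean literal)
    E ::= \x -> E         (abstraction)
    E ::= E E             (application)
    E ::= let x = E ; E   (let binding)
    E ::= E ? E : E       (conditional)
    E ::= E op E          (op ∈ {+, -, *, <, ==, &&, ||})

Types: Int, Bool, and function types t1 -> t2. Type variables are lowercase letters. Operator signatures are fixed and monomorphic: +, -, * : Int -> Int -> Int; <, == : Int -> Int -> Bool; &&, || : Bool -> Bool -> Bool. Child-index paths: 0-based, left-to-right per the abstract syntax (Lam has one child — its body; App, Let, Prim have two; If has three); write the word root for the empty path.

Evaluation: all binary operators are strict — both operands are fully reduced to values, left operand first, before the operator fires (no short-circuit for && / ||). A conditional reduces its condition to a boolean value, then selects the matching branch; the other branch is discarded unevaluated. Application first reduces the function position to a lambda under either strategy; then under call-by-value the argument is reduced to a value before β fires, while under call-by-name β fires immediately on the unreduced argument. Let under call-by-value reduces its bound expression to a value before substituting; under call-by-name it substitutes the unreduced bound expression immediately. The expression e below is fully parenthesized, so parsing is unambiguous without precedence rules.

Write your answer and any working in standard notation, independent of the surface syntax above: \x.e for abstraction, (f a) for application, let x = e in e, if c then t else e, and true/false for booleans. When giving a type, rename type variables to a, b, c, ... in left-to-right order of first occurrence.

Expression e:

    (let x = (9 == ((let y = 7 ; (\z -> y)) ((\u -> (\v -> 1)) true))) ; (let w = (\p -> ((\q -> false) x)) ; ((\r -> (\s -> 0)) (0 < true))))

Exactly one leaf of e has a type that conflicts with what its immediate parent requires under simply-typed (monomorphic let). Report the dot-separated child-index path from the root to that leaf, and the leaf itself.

Answer: 1.1.1.1 : true

Working:
  unify Int ~ Int
let y : Int
y : Int
\z._ : a -> Int
\v._ : c -> Int
\u._ : b -> c -> Int
  unify b -> c -> Int ~ Bool -> d
  unify b ~ Bool
  unify c -> Int ~ d
_ _ : c -> Int
  unify a -> Int ~ (c -> Int) -> e
  unify a ~ c -> Int
  unify Int ~ e
_ _ : Int
  unify Int ~ Int
let x : Bool
\q._ : g -> Bool
x : Bool
  unify g -> Bool ~ Bool -> h
  unify g ~ Bool
  unify Bool ~ h
_ _ : Bool
\p._ : f -> Bool
let w : f -> Bool
\s._ : j -> Int
\r._ : i -> j -> Int
  unify Int ~ Int
  unify Bool ~ Int
  FAIL: mismatch Bool ~ Int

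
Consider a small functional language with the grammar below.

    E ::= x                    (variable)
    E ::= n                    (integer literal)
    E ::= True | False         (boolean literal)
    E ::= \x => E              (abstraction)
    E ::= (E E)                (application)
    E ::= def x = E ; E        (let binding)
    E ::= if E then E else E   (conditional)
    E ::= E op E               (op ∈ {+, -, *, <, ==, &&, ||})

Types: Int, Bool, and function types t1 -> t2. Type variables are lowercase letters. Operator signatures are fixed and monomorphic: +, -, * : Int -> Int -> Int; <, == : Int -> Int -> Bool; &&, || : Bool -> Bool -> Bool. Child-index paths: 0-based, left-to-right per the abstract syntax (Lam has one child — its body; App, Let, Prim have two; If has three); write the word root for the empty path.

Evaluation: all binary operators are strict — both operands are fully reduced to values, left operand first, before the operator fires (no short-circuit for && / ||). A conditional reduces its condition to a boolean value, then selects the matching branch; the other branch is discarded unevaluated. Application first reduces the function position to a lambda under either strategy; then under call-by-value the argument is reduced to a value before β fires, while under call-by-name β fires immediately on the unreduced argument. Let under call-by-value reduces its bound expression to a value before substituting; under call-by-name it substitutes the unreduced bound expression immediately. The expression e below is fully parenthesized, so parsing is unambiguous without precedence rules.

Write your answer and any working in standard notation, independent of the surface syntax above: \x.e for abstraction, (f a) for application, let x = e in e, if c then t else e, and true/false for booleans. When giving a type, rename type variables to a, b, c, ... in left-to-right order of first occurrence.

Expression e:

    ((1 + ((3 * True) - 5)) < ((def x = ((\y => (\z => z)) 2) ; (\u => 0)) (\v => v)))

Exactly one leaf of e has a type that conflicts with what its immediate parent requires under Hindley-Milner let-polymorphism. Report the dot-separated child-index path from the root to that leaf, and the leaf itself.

Answer: 0.1.0.1 : true

Derivation:
  unify Int ~ Int
  unify Int ~ Int
  unify Bool ~ Int
  FAIL: mismatch Bool ~ Int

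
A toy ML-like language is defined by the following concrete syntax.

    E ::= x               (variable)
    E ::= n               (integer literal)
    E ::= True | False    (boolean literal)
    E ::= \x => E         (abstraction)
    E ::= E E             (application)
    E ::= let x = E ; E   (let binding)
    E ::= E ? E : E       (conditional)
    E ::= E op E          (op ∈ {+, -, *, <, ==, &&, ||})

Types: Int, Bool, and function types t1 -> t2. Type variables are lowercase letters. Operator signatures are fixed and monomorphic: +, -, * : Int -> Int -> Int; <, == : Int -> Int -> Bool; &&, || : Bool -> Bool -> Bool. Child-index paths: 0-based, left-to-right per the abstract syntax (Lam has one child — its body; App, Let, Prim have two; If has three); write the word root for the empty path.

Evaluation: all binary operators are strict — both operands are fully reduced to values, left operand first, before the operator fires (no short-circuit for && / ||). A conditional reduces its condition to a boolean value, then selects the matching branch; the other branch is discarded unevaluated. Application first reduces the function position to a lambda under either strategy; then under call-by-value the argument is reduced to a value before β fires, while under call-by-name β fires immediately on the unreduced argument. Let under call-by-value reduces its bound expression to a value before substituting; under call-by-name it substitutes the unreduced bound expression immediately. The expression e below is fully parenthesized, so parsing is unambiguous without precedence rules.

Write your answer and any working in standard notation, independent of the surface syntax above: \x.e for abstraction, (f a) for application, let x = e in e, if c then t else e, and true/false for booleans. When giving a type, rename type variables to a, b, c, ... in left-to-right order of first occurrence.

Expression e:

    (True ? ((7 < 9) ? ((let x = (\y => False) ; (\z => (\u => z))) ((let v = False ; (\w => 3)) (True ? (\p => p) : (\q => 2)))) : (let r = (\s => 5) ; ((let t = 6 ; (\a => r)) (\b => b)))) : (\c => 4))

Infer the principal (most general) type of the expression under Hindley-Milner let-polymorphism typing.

Answer: a -> Int

Working:
  unify Bool ~ Bool
  unify Int ~ Int
  unify Int ~ Int
  unify Bool ~ Bool
\y._ : a -> Bool
let x : forall. a -> Bool
z : b
\u._ : c -> b
\z._ : b -> c -> b
let v : Bool
\w._ : d -> Int
  unify Bool ~ Bool
p : e
\p._ : e -> e
\q._ : f -> Int
  unify e -> e ~ f -> Int
  unify e ~ f
  unify f ~ Int
  unify d -> Int ~ (Int -> Int) -> g
  unify d ~ Int -> Int
  unify Int ~ g
_ _ : Int
  unify b -> c -> b ~ Int -> h
  unify b ~ Int
  unify c -> Int ~ h
_ _ : c -> Int
\s._ : i -> Int
let r : forall. i -> Int
let t : Int
r : k -> Int
\a._ : j -> k -> Int
b : l
\b._ : l -> l
  unify j -> k -> Int ~ (l -> l) -> m
  unify j ~ l -> l
  unify k -> Int ~ m
_ _ : k -> Int
  unify c -> Int ~ k -> Int
  unify c ~ k
  unify Int ~ Int
\c._ : n -> Int
  unify k -> Int ~ n -> Int
  unify k ~ n
  unify Int ~ Int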